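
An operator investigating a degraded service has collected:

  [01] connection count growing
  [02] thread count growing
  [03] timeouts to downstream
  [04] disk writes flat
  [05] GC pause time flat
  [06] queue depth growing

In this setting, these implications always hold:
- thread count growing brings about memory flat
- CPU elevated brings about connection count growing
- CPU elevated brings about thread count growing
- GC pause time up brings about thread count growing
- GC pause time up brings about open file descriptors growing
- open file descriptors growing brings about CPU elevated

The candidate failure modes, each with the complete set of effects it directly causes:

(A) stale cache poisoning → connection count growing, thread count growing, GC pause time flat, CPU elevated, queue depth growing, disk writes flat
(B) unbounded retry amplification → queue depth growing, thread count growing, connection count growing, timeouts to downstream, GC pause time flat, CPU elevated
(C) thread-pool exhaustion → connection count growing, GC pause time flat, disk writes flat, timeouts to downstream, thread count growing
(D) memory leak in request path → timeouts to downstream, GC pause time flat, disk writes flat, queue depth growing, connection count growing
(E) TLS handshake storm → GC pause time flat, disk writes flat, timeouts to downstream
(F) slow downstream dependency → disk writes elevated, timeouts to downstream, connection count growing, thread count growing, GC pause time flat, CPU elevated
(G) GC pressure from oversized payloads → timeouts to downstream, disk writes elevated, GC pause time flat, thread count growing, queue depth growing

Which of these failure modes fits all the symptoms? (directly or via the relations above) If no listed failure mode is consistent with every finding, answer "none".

Checking each candidate against the observations:
(A) stale cache poisoning — connection count growing match; thread count growing match; timeouts to downstream miss; disk writes flat match; GC pause time flat match; queue depth growing match
(B) unbounded retry amplification — connection count growing match; thread count growing match; timeouts to downstream match; disk writes flat miss; GC pause time flat match; queue depth growing match
(C) thread-pool exhaustion — does not account for queue depth growing
(D) memory leak in request path — connection count growing match; thread count growing miss; timeouts to downstream match; disk writes flat match; GC pause time flat match; queue depth growing match
(E) TLS handshake storm — does not account for connection count growing, thread count growing, queue depth growing
(F) slow downstream dependency — fails on disk writes flat, queue depth growing (predicts disk writes elevated, not disk writes flat)
(G) GC pressure from oversized payloads — fails on connection count growing, disk writes flat (predicts disk writes elevated, not disk writes flat)
None of the listed candidates fits everything.

none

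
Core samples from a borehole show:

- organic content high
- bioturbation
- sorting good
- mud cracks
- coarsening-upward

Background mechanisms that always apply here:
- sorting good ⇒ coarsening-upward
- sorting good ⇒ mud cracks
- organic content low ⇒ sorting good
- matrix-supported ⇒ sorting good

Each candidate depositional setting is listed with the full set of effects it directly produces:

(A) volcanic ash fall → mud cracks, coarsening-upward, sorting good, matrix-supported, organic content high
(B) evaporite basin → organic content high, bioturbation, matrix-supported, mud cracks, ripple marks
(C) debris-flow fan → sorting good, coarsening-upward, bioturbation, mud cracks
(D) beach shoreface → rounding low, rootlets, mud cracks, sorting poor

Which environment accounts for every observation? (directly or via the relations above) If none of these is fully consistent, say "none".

B

Per-candidate check:
(A) volcanic ash fall — organic content high match; bioturbation miss; sorting good match; mud cracks match; coarsening-upward match
(B) evaporite basin — accounts for every observation (sorting good via matrix-supported → sorting good)
(C) debris-flow fan — does not account for organic content high
(D) beach shoreface — organic content high miss; bioturbation miss; sorting good miss; mud cracks match; coarsening-upward miss
Only (B) is consistent with every observation.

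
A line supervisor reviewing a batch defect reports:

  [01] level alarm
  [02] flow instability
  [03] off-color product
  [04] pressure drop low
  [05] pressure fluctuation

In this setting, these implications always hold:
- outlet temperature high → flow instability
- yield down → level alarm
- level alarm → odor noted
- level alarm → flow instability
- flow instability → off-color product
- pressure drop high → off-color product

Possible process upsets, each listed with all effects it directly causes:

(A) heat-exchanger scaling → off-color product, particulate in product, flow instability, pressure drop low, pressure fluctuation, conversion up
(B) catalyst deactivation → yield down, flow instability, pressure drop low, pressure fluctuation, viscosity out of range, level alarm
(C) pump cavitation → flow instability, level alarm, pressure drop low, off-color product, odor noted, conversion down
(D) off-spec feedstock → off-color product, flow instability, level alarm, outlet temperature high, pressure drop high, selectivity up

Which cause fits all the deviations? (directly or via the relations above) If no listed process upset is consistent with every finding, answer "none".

Testing each hypothesis:
(A) heat-exchanger scaling — level alarm NO; flow instability yes; off-color product yes; pressure drop low yes; pressure fluctuation yes
(B) catalyst deactivation — level alarm yes; flow instability yes; off-color product yes (via flow instability → off-color product); pressure drop low yes; pressure fluctuation yes
(C) pump cavitation — does not account for pressure fluctuation
(D) off-spec feedstock — level alarm yes; flow instability yes; off-color product yes; pressure drop low NO; pressure fluctuation NO
Only (B) is consistent with every observation.

B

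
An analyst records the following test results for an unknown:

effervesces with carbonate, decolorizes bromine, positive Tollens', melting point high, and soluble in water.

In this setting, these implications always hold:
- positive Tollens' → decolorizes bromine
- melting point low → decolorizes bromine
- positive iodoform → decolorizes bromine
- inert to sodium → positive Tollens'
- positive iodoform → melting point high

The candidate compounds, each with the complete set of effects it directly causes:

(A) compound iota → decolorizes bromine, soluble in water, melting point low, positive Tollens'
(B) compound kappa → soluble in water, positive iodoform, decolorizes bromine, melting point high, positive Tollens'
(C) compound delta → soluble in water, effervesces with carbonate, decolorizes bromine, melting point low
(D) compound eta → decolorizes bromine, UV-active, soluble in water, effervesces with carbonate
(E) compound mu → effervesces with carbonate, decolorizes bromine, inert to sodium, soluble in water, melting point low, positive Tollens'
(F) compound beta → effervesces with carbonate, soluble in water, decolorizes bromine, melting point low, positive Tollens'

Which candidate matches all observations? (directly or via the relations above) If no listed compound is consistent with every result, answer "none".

Per-candidate check:
(A) compound iota — effervesces with carbonate -; decolorizes bromine +; positive Tollens' +; melting point high -; soluble in water +
(B) compound kappa — does not account for effervesces with carbonate
(C) compound delta — fails on positive Tollens', melting point high (predicts melting point low, not melting point high)
(D) compound eta — effervesces with carbonate +; decolorizes bromine +; positive Tollens' -; melting point high -; soluble in water +
(E) compound mu — fails on melting point high (predicts melting point low, not melting point high)
(F) compound beta — fails on melting point high (predicts melting point low, not melting point high)
None of the listed candidates fits everything.

none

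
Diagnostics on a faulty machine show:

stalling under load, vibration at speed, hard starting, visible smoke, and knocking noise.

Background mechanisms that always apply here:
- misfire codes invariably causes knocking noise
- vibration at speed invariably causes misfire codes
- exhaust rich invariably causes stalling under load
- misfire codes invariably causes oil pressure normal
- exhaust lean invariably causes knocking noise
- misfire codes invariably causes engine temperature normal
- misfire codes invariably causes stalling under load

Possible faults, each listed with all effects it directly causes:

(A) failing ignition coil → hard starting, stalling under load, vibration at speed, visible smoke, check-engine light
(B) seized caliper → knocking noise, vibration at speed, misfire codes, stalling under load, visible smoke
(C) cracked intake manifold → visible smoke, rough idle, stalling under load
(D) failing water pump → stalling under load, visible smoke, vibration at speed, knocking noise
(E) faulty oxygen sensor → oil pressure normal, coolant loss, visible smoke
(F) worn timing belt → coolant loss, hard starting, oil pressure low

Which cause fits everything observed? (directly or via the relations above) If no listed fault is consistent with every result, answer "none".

For each candidate, compare predicted effects to what was observed:
(A) failing ignition coil — stalling under load +; vibration at speed +; hard starting +; visible smoke +; knocking noise + (via vibration at speed → misfire codes → knocking noise)
(B) seized caliper — stalling under load +; vibration at speed +; hard starting -; visible smoke +; knocking noise +
(C) cracked intake manifold — stalling under load +; vibration at speed -; hard starting -; visible smoke +; knocking noise -
(D) failing water pump — stalling under load +; vibration at speed +; hard starting -; visible smoke +; knocking noise +
(E) faulty oxygen sensor — stalling under load -; vibration at speed -; hard starting -; visible smoke +; knocking noise -
(F) worn timing belt — does not account for stalling under load, vibration at speed, visible smoke, knocking noise
(A) alone accounts for all the evidence.

A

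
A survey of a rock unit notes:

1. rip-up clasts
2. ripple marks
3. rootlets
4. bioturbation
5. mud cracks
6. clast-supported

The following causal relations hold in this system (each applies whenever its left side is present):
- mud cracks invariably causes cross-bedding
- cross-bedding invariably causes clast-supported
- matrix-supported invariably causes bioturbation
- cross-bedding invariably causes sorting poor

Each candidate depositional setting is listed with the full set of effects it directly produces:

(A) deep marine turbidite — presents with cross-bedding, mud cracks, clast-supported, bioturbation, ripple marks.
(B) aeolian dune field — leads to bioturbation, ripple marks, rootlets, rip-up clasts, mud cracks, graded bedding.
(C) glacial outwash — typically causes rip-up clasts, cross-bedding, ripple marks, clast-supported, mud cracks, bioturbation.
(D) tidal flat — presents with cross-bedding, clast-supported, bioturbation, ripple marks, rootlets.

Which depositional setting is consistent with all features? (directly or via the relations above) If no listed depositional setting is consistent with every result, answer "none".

Checking each candidate against the observations:
(A) deep marine turbidite — rip-up clasts miss; ripple marks match; rootlets miss; bioturbation match; mud cracks match; clast-supported match
(B) aeolian dune field — accounts for every observation (clast-supported through mud cracks → cross-bedding → clast-supported)
(C) glacial outwash — rip-up clasts match; ripple marks match; rootlets miss; bioturbation match; mud cracks match; clast-supported match
(D) tidal flat — does not account for rip-up clasts, mud cracks
(B) is the only candidate with no mismatches.

B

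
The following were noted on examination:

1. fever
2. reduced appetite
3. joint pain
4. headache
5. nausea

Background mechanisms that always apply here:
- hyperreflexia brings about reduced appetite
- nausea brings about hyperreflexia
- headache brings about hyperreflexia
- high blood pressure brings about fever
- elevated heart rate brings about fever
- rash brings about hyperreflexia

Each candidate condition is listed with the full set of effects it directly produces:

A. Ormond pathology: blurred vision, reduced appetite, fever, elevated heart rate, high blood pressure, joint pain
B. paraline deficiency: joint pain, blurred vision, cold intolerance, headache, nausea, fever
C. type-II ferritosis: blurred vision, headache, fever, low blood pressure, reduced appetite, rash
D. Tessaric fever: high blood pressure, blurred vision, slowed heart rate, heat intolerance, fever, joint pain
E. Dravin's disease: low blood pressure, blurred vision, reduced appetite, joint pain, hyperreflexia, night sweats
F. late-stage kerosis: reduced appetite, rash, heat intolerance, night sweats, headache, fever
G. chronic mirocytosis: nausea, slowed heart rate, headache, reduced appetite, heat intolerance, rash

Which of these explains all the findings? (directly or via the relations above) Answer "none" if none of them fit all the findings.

For each candidate, compare predicted effects to what was observed:
(A) Ormond pathology — fever yes; reduced appetite yes; joint pain yes; headache NO; nausea NO
(B) paraline deficiency — fever yes; reduced appetite yes (by nausea → hyperreflexia → reduced appetite); joint pain yes; headache yes; nausea yes
(C) type-II ferritosis — fever yes; reduced appetite yes; joint pain NO; headache yes; nausea NO
(D) Tessaric fever — does not account for reduced appetite, headache, nausea
(E) Dravin's disease — does not account for fever, headache, nausea
(F) late-stage kerosis — fever yes; reduced appetite yes; joint pain NO; headache yes; nausea NO
(G) chronic mirocytosis — fever NO; reduced appetite yes; joint pain NO; headache yes; nausea yes
Only (B) is consistent with every observation.

B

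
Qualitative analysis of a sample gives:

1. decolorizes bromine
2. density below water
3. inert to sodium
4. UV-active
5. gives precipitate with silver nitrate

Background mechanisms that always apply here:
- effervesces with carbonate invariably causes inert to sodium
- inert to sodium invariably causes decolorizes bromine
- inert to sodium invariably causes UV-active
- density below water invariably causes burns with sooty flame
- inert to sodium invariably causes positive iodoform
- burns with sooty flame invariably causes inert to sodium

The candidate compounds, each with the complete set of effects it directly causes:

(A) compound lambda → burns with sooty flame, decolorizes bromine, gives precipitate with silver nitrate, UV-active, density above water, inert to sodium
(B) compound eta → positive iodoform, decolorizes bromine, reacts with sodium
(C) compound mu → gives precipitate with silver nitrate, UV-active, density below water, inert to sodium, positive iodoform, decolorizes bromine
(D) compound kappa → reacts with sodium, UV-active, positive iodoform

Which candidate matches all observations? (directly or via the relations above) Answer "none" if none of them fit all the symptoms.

Testing each hypothesis:
(A) compound lambda — decolorizes bromine match; density below water miss; inert to sodium match; UV-active match; gives precipitate with silver nitrate match
(B) compound eta — decolorizes bromine match; density below water miss; inert to sodium miss; UV-active miss; gives precipitate with silver nitrate miss
(C) compound mu — decolorizes bromine match; density below water match; inert to sodium match; UV-active match; gives precipitate with silver nitrate match
(D) compound kappa — fails on decolorizes bromine, density below water, inert to sodium, gives precipitate with silver nitrate (predicts reacts with sodium, not inert to sodium)
(C) is the only candidate with no mismatches.

C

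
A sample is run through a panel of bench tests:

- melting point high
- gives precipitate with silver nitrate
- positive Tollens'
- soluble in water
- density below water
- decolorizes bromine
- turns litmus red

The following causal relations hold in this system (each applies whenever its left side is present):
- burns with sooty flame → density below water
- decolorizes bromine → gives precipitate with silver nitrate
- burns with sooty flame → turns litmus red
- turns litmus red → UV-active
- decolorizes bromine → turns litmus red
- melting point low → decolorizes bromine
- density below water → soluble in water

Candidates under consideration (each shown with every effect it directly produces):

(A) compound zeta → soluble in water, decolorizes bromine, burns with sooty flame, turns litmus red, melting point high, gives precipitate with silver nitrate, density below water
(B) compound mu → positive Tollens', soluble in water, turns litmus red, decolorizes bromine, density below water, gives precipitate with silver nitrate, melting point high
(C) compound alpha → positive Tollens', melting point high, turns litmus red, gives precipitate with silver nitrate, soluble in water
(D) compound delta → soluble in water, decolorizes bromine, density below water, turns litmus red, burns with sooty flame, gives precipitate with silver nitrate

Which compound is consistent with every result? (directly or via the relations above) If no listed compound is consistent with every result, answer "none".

B

Per-candidate check:
(A) compound zeta — melting point high match; gives precipitate with silver nitrate match; positive Tollens' miss; soluble in water match; density below water match; decolorizes bromine match; turns litmus red match
(B) compound mu — accounts for every observation
(C) compound alpha — melting point high match; gives precipitate with silver nitrate match; positive Tollens' match; soluble in water match; density below water miss; decolorizes bromine miss; turns litmus red match
(D) compound delta — does not account for melting point high, positive Tollens'
(B) alone accounts for all the evidence.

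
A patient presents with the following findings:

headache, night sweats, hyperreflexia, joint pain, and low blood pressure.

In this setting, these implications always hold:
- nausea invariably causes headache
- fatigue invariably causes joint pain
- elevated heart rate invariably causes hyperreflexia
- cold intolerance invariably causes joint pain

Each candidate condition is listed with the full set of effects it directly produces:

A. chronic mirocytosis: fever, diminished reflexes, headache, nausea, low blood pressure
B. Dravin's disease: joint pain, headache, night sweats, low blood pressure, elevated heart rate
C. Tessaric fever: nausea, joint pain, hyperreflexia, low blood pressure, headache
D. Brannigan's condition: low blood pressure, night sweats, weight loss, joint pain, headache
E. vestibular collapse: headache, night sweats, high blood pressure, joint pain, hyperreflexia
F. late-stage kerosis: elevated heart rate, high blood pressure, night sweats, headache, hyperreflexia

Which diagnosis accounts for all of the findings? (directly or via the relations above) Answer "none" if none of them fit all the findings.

B

Checking each candidate against the observations:
(A) chronic mirocytosis — headache +; night sweats -; hyperreflexia -; joint pain -; low blood pressure +
(B) Dravin's disease — headache +; night sweats +; hyperreflexia + (via elevated heart rate → hyperreflexia); joint pain +; low blood pressure +
(C) Tessaric fever — headache +; night sweats -; hyperreflexia +; joint pain +; low blood pressure +
(D) Brannigan's condition — headache +; night sweats +; hyperreflexia -; joint pain +; low blood pressure +
(E) vestibular collapse — headache +; night sweats +; hyperreflexia +; joint pain +; low blood pressure -
(F) late-stage kerosis — headache +; night sweats +; hyperreflexia +; joint pain -; low blood pressure -
(B) is the only candidate with no mismatches.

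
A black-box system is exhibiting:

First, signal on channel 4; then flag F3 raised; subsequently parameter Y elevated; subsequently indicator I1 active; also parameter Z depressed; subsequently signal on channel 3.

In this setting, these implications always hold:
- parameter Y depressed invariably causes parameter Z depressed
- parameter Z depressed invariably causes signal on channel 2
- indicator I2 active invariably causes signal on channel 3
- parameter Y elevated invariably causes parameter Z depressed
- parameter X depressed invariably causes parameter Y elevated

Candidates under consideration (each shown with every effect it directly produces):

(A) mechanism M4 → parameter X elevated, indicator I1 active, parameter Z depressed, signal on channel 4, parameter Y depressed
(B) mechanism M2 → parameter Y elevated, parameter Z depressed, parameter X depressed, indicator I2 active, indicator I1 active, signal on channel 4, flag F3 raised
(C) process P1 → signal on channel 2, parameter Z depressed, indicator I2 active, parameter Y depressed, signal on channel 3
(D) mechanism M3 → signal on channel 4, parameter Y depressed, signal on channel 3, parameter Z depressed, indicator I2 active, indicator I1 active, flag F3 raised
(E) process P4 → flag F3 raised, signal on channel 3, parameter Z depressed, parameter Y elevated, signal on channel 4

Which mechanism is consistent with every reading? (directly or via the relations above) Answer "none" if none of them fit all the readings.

For each candidate, compare predicted effects to what was observed:
(A) mechanism M4 — fails on flag F3 raised, parameter Y elevated, signal on channel 3 (predicts parameter Y depressed, not parameter Y elevated)
(B) mechanism M2 — accounts for every observation (signal on channel 3 via indicator I2 active → signal on channel 3)
(C) process P1 — fails on signal on channel 4, flag F3 raised, parameter Y elevated, indicator I1 active (predicts parameter Y depressed, not parameter Y elevated)
(D) mechanism M3 — fails on parameter Y elevated (predicts parameter Y depressed, not parameter Y elevated)
(E) process P4 — signal on channel 4 ✓; flag F3 raised ✓; parameter Y elevated ✓; indicator I1 active ✗; parameter Z depressed ✓; signal on channel 3 ✓
Only (B) is consistent with every observation.

B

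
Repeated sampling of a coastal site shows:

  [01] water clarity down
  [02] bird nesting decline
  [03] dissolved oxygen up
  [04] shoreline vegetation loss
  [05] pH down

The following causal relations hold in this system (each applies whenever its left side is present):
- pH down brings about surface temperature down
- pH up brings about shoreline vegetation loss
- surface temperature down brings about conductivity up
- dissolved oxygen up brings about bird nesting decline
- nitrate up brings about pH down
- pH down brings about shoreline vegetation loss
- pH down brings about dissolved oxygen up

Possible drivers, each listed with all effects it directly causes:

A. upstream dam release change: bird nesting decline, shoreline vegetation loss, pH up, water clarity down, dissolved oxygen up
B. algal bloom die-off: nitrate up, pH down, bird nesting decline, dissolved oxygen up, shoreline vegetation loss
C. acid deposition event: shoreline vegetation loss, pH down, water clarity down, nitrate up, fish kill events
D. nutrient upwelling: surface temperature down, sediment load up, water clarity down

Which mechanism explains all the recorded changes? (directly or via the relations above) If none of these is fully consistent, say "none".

Checking each candidate against the observations:
(A) upstream dam release change — fails on pH down (predicts pH up, not pH down)
(B) algal bloom die-off — does not account for water clarity down
(C) acid deposition event — water clarity down yes; bird nesting decline yes (through pH down → dissolved oxygen up → bird nesting decline); dissolved oxygen up yes (through pH down → dissolved oxygen up); shoreline vegetation loss yes; pH down yes
(D) nutrient upwelling — water clarity down yes; bird nesting decline NO; dissolved oxygen up NO; shoreline vegetation loss NO; pH down NO
(C) is the only candidate with no mismatches.

C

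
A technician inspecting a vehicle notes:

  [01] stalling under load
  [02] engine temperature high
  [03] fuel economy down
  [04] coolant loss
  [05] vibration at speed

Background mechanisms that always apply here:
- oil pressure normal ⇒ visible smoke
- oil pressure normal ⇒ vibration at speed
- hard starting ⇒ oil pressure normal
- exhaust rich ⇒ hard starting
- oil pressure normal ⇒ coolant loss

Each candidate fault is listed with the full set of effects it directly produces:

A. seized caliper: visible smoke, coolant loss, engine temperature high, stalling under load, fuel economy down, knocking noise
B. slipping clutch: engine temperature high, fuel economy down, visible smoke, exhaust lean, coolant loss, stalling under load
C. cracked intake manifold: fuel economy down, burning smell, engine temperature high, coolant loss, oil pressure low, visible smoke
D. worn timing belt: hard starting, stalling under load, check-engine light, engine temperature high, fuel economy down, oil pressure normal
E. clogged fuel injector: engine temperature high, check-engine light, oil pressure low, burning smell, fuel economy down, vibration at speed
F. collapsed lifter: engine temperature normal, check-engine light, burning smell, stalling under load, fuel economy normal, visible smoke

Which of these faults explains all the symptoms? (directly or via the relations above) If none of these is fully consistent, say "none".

D

Checking each candidate against the observations:
(A) seized caliper — does not account for vibration at speed
(B) slipping clutch — stalling under load match; engine temperature high match; fuel economy down match; coolant loss match; vibration at speed miss
(C) cracked intake manifold — does not account for stalling under load, vibration at speed
(D) worn timing belt — accounts for every observation (coolant loss via oil pressure normal → coolant loss)
(E) clogged fuel injector — stalling under load miss; engine temperature high match; fuel economy down match; coolant loss miss; vibration at speed match
(F) collapsed lifter — stalling under load match; engine temperature high miss; fuel economy down miss; coolant loss miss; vibration at speed miss
(D) is the only candidate with no mismatches.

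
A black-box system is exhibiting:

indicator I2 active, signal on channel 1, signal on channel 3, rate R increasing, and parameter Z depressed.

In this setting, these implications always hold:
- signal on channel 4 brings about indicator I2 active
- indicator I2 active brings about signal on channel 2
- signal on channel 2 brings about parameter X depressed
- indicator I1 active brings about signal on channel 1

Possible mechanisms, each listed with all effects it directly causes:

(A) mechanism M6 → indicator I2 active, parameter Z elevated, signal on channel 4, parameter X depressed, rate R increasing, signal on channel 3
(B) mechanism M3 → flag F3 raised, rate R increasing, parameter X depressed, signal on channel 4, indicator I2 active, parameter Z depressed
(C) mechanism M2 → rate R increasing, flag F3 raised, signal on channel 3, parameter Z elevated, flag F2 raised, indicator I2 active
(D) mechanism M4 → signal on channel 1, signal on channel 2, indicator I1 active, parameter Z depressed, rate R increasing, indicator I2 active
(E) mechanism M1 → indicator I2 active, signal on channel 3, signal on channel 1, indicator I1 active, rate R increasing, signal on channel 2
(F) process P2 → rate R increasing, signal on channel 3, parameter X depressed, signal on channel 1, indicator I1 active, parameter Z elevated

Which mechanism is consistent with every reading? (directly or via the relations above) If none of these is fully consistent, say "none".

For each candidate, compare predicted effects to what was observed:
(A) mechanism M6 — fails on signal on channel 1, parameter Z depressed (predicts parameter Z elevated, not parameter Z depressed)
(B) mechanism M3 — indicator I2 active match; signal on channel 1 miss; signal on channel 3 miss; rate R increasing match; parameter Z depressed match
(C) mechanism M2 — indicator I2 active match; signal on channel 1 miss; signal on channel 3 match; rate R increasing match; parameter Z depressed miss
(D) mechanism M4 — indicator I2 active match; signal on channel 1 match; signal on channel 3 miss; rate R increasing match; parameter Z depressed match
(E) mechanism M1 — indicator I2 active match; signal on channel 1 match; signal on channel 3 match; rate R increasing match; parameter Z depressed miss
(F) process P2 — indicator I2 active miss; signal on channel 1 match; signal on channel 3 match; rate R increasing match; parameter Z depressed miss
None of the listed candidates fits everything.

none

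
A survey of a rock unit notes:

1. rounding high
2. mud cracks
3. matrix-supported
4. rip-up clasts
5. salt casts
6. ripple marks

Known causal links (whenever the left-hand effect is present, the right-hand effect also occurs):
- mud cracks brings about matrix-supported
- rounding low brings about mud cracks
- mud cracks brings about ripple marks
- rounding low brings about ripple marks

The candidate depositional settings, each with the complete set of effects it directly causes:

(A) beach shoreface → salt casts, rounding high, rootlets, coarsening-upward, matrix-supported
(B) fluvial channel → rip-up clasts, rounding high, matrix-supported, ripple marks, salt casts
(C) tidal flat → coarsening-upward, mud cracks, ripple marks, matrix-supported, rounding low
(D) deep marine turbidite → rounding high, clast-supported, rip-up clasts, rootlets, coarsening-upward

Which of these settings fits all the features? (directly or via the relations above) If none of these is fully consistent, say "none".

none

For each candidate, compare predicted effects to what was observed:
(A) beach shoreface — rounding high yes; mud cracks NO; matrix-supported yes; rip-up clasts NO; salt casts yes; ripple marks NO
(B) fluvial channel — rounding high yes; mud cracks NO; matrix-supported yes; rip-up clasts yes; salt casts yes; ripple marks yes
(C) tidal flat — fails on rounding high, rip-up clasts, salt casts (predicts rounding low, not rounding high)
(D) deep marine turbidite — fails on mud cracks, matrix-supported, salt casts, ripple marks (predicts clast-supported, not matrix-supported)
No candidate is consistent with all observations.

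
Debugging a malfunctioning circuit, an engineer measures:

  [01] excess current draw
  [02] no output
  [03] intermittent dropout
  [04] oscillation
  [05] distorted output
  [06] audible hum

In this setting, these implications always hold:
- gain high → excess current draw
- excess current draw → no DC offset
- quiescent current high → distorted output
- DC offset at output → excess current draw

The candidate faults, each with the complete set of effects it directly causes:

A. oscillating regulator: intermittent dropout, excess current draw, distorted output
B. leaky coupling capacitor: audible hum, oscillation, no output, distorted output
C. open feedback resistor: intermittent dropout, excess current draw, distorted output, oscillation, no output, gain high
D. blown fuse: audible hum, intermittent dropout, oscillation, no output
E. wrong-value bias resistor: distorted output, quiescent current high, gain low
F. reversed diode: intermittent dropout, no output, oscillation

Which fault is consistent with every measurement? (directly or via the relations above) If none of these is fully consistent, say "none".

Checking each candidate against the observations:
(A) oscillating regulator — does not account for no output, oscillation, audible hum
(B) leaky coupling capacitor — does not account for excess current draw, intermittent dropout
(C) open feedback resistor — excess current draw ✓; no output ✓; intermittent dropout ✓; oscillation ✓; distorted output ✓; audible hum ✗
(D) blown fuse — does not account for excess current draw, distorted output
(E) wrong-value bias resistor — excess current draw ✗; no output ✗; intermittent dropout ✗; oscillation ✗; distorted output ✓; audible hum ✗
(F) reversed diode — excess current draw ✗; no output ✓; intermittent dropout ✓; oscillation ✓; distorted output ✗; audible hum ✗
None of the listed candidates fits everything.

none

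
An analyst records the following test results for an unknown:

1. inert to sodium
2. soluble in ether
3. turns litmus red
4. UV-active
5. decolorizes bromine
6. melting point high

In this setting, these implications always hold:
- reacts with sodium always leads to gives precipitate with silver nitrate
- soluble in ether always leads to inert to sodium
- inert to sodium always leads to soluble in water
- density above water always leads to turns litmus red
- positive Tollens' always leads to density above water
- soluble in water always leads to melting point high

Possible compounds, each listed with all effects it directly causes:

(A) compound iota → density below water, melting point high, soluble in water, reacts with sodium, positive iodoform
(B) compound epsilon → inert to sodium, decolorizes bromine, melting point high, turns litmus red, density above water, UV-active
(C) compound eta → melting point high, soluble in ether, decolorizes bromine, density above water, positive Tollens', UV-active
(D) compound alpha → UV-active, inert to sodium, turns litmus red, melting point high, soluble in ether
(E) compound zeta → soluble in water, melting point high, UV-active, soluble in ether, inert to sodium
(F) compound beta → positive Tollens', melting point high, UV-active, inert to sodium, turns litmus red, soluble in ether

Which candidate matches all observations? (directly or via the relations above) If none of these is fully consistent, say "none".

Per-candidate check:
(A) compound iota — inert to sodium ✗; soluble in ether ✗; turns litmus red ✗; UV-active ✗; decolorizes bromine ✗; melting point high ✓
(B) compound epsilon — inert to sodium ✓; soluble in ether ✗; turns litmus red ✓; UV-active ✓; decolorizes bromine ✓; melting point high ✓
(C) compound eta — accounts for every observation (inert to sodium via soluble in ether → inert to sodium)
(D) compound alpha — inert to sodium ✓; soluble in ether ✓; turns litmus red ✓; UV-active ✓; decolorizes bromine ✗; melting point high ✓
(E) compound zeta — inert to sodium ✓; soluble in ether ✓; turns litmus red ✗; UV-active ✓; decolorizes bromine ✗; melting point high ✓
(F) compound beta — does not account for decolorizes bromine
Only (C) is consistent with every observation.

C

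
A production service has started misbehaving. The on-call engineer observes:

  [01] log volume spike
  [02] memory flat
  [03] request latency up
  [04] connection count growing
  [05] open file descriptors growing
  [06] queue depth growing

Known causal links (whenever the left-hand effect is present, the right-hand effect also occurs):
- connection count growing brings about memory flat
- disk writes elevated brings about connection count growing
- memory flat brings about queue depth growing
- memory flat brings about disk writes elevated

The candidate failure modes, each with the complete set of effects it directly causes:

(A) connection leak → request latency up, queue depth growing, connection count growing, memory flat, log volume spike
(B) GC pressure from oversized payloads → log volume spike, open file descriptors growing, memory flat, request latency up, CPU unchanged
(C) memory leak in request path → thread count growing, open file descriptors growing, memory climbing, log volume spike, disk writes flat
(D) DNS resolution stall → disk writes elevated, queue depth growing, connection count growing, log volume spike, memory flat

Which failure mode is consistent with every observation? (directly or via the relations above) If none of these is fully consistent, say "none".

B

For each candidate, compare predicted effects to what was observed:
(A) connection leak — does not account for open file descriptors growing
(B) GC pressure from oversized payloads — log volume spike match; memory flat match; request latency up match; connection count growing match (by memory flat → disk writes elevated → connection count growing); open file descriptors growing match; queue depth growing match (by memory flat → queue depth growing)
(C) memory leak in request path — fails on memory flat, request latency up, connection count growing, queue depth growing (predicts memory climbing, not memory flat)
(D) DNS resolution stall — does not account for request latency up, open file descriptors growing
Only (B) is consistent with every observation.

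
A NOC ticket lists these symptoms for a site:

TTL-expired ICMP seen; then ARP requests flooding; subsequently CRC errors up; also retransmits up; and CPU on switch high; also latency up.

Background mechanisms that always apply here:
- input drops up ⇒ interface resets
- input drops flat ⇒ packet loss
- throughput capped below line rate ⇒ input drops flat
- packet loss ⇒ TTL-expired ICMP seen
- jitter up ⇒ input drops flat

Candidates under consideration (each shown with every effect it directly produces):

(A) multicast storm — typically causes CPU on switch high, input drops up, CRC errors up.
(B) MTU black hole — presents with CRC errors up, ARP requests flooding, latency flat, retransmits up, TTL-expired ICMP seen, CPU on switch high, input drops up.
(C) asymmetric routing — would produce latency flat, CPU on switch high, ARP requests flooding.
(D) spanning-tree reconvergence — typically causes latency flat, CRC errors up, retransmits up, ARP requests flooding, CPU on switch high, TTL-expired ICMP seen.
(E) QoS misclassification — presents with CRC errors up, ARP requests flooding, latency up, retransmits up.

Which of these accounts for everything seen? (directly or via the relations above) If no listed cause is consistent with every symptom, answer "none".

For each candidate, compare predicted effects to what was observed:
(A) multicast storm — TTL-expired ICMP seen miss; ARP requests flooding miss; CRC errors up match; retransmits up miss; CPU on switch high match; latency up miss
(B) MTU black hole — TTL-expired ICMP seen match; ARP requests flooding match; CRC errors up match; retransmits up match; CPU on switch high match; latency up miss
(C) asymmetric routing — TTL-expired ICMP seen miss; ARP requests flooding match; CRC errors up miss; retransmits up miss; CPU on switch high match; latency up miss
(D) spanning-tree reconvergence — fails on latency up (predicts latency flat, not latency up)
(E) QoS misclassification — TTL-expired ICMP seen miss; ARP requests flooding match; CRC errors up match; retransmits up match; CPU on switch high miss; latency up match
Every candidate fails on at least one observation.

none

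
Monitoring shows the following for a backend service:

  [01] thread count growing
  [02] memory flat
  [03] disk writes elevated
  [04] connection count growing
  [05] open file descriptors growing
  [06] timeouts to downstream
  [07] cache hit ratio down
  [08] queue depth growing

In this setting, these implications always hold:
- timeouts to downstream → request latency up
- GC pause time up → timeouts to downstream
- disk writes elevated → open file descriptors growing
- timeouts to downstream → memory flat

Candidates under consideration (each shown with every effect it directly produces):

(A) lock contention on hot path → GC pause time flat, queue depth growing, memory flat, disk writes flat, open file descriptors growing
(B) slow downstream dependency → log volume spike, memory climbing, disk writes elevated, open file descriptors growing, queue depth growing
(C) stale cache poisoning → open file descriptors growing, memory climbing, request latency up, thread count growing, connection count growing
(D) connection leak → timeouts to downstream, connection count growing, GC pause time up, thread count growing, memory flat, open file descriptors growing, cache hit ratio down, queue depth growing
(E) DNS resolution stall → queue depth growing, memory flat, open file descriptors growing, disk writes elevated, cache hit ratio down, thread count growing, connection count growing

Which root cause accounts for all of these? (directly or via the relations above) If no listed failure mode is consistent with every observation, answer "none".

Testing each hypothesis:
(A) lock contention on hot path — thread count growing -; memory flat +; disk writes elevated -; connection count growing -; open file descriptors growing +; timeouts to downstream -; cache hit ratio down -; queue depth growing +
(B) slow downstream dependency — thread count growing -; memory flat -; disk writes elevated +; connection count growing -; open file descriptors growing +; timeouts to downstream -; cache hit ratio down -; queue depth growing +
(C) stale cache poisoning — thread count growing +; memory flat -; disk writes elevated -; connection count growing +; open file descriptors growing +; timeouts to downstream -; cache hit ratio down -; queue depth growing -
(D) connection leak — thread count growing +; memory flat +; disk writes elevated -; connection count growing +; open file descriptors growing +; timeouts to downstream +; cache hit ratio down +; queue depth growing +
(E) DNS resolution stall — does not account for timeouts to downstream
Every candidate fails on at least one observation.

none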